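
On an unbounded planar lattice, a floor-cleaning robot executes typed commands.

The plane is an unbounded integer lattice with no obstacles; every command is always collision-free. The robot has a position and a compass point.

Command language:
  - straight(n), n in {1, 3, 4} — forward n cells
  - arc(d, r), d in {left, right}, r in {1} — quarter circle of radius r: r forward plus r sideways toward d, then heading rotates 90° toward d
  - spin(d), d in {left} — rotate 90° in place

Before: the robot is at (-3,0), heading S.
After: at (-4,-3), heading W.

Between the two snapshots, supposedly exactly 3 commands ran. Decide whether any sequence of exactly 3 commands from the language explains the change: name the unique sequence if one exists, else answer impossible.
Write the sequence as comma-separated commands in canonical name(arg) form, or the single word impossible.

straight(1), straight(1), arc(right, 1)

key: running arc(right, 1) before straight(1) would end elsewhere — order is forced
initial: at (-3,0), heading S
t=1 straight(1) ⇒ at (-3,-1), heading S
t=2 straight(1) ⇒ at (-3,-2), heading S
t=3 arc(right, 1) ⇒ at (-4,-3), heading W
no other 3-command option fits: unique.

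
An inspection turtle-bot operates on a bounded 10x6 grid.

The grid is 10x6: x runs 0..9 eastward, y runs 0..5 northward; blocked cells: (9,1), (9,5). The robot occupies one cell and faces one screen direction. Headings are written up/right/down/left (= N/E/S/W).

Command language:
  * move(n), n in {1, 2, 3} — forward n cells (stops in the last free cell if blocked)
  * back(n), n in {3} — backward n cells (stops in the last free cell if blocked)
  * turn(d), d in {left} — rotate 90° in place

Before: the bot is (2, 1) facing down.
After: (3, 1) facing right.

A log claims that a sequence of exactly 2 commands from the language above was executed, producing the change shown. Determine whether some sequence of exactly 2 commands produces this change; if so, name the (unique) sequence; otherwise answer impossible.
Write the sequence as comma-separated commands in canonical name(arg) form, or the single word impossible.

turn(left), move(1)

key: position moved to (3,1) AND the heading swung to E — translation plus rotation needed
start: (2, 1) facing down
step 1 (turn(left)): (2, 1) facing right
step 2 (move(1)): (3, 1) facing right
uniquely the one of 25 2-step routes that fits.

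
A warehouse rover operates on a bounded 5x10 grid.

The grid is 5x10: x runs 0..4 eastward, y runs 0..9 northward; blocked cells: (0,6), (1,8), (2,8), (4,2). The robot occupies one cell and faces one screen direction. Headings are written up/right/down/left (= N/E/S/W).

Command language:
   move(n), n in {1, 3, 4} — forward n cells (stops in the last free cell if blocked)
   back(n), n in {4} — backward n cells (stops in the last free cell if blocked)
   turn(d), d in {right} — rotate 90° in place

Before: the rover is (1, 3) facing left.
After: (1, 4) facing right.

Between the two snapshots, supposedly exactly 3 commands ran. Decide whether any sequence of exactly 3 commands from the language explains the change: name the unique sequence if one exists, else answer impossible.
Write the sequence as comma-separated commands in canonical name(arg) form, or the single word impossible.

key: cell and facing (now E) both changed — the 3 commands mix motion and turning
t0: (1, 3) facing left
1. turn(right) → (1, 3) facing up
2. move(1) → (1, 4) facing up
3. turn(right) → (1, 4) facing right
uniquely the one of 125 3-step routes that fits.

turn(right), move(1), turn(right)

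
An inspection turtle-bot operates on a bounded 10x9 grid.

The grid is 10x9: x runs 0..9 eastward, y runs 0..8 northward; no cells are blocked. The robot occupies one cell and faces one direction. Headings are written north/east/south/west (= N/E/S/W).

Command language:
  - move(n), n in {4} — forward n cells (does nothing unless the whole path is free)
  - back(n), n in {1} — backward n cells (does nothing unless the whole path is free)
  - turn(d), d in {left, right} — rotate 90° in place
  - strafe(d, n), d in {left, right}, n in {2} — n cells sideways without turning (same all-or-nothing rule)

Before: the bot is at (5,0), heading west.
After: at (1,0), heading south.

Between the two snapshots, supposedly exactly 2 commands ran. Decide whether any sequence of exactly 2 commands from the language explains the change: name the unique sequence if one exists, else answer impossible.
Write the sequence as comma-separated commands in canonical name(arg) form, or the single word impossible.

move(4), turn(left)

key: cell and facing (now S) both changed — the 2 commands mix motion and turning
start: at (5,0), heading west
1. move(4) → at (1,0), heading west
2. turn(left) → at (1,0), heading south
no rival 2-sequence matches.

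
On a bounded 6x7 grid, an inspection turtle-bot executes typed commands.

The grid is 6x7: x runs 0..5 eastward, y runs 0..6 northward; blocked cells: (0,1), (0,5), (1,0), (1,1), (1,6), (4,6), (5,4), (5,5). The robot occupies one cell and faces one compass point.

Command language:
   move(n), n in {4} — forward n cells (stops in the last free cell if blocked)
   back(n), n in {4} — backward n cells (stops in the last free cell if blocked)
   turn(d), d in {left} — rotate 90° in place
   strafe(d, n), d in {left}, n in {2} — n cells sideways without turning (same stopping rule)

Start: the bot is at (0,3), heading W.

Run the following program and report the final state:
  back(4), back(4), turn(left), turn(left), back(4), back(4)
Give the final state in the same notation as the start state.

t0: at (0,3), heading W
t=1 back(4) ⇒ at (4,3), heading W
t=2 back(4) ⇒ at (5,3), heading W
t=3 turn(left) ⇒ at (5,3), heading S
t=4 turn(left) ⇒ at (5,3), heading E
t=5 back(4) ⇒ at (1,3), heading E
t=6 back(4) ⇒ at (0,3), heading E

at (0,3), heading E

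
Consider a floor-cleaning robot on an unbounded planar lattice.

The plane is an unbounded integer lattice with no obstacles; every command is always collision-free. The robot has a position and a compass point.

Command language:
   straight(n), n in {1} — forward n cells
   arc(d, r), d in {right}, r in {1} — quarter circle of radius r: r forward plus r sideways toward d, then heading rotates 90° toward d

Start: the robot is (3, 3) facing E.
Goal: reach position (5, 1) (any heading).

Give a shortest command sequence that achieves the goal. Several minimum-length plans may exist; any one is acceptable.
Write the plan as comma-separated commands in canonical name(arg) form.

straight(1), arc(right, 1), straight(1)

t0: (3, 3) facing E
t=1 straight(1) ⇒ (4, 3) facing E
t=2 arc(right, 1) ⇒ (5, 2) facing S
t=3 straight(1) ⇒ (5, 1) facing S
no 2-step plan works, so 3 is optimal.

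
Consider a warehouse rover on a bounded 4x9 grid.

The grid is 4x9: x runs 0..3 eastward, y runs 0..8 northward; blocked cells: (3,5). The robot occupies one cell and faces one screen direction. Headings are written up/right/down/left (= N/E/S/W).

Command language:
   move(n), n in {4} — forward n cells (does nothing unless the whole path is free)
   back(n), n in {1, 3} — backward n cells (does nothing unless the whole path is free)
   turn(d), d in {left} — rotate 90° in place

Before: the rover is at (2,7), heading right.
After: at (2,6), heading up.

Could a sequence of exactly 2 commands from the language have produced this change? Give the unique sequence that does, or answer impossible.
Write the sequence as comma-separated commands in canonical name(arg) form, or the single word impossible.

key: position moved to (2,6) AND the heading swung to N — translation plus rotation needed
start: at (2,7), heading right
1. turn(left) → at (2,7), heading up
2. back(1) → at (2,6), heading up
no other 2-command option fits: unique.

turn(left), back(1)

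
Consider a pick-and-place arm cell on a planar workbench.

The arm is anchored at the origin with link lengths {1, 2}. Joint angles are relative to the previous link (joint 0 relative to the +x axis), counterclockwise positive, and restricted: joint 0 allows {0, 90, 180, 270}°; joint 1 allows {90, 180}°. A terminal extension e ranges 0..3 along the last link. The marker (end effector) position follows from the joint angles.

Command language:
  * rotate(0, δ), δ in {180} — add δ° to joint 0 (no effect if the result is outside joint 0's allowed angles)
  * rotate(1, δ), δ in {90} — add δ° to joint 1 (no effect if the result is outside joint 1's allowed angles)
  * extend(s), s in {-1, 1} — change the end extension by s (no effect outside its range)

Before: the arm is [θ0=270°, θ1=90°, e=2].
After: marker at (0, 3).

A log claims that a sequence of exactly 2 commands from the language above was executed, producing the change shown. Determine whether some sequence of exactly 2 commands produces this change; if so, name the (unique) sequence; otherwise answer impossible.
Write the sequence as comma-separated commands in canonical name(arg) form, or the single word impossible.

rotate(1, 90), rotate(1, 90)

begin: [θ0=270°, θ1=90°, e=2]
t=1 rotate(1, 90) ⇒ [θ0=270°, θ1=180°, e=2]
t=2 rotate(1, 90) ⇒ [θ0=270°, θ1=180°, e=2]
uniquely the one of 16 2-step routes that fits.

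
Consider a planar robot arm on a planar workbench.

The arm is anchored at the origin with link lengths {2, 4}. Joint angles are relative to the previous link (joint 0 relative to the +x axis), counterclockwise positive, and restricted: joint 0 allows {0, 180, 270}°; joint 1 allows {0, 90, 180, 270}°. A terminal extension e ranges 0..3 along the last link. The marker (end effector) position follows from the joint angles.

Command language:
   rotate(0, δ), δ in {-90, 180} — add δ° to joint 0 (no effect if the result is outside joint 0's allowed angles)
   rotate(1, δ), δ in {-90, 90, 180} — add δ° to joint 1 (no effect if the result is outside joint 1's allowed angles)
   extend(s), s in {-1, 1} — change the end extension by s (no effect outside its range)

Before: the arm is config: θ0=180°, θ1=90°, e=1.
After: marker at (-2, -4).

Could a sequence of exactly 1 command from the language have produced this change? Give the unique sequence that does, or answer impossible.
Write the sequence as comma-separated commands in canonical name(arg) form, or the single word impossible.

from: config: θ0=180°, θ1=90°, e=1
step 1 (extend(-1)): config: θ0=180°, θ1=90°, e=0
no rival 1-sequence matches.

extend(-1)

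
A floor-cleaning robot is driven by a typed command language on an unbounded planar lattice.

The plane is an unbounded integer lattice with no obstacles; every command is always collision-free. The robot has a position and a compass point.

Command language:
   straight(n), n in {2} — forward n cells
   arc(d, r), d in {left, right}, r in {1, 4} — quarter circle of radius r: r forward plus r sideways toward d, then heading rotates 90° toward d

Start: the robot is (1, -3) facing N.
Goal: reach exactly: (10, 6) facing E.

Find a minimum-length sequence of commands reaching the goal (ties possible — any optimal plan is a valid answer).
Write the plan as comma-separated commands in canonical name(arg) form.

begin: (1, -3) facing N
1. arc(right, 1) → (2, -2) facing E
2. arc(left, 4) → (6, 2) facing N
3. arc(right, 4) → (10, 6) facing E
minimal: 3 command(s), checked below 3.

arc(right, 1), arc(left, 4), arc(right, 4)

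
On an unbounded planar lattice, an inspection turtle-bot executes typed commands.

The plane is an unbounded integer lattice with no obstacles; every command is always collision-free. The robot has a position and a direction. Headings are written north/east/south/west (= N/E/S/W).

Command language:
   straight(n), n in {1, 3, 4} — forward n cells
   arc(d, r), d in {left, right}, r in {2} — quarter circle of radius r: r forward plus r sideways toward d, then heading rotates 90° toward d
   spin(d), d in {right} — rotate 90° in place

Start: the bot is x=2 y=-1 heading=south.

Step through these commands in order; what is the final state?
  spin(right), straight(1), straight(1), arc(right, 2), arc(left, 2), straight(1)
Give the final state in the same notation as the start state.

x=-5 y=3 heading=west

from: x=2 y=-1 heading=south
1. spin(right) → x=2 y=-1 heading=west
2. straight(1) → x=1 y=-1 heading=west
3. straight(1) → x=0 y=-1 heading=west
4. arc(right, 2) → x=-2 y=1 heading=north
5. arc(left, 2) → x=-4 y=3 heading=west
6. straight(1) → x=-5 y=3 heading=west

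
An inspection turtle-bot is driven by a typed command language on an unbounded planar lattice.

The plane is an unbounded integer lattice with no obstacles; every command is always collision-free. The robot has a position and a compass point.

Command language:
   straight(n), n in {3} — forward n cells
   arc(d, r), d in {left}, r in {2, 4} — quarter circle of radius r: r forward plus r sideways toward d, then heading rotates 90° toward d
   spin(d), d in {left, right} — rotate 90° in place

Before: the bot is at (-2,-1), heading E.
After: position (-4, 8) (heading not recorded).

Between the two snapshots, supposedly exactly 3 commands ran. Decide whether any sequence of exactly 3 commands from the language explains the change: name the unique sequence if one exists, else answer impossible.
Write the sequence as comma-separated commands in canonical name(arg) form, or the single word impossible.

arc(left, 2), straight(3), arc(left, 4)

key: order matters: swapping arc(left, 2) and arc(left, 4) lands elsewhere
begin: at (-2,-1), heading E
step 1 (arc(left, 2)): at (0,1), heading N
step 2 (straight(3)): at (0,4), heading N
step 3 (arc(left, 4)): at (-4,8), heading W
no other 3-command option fits: unique.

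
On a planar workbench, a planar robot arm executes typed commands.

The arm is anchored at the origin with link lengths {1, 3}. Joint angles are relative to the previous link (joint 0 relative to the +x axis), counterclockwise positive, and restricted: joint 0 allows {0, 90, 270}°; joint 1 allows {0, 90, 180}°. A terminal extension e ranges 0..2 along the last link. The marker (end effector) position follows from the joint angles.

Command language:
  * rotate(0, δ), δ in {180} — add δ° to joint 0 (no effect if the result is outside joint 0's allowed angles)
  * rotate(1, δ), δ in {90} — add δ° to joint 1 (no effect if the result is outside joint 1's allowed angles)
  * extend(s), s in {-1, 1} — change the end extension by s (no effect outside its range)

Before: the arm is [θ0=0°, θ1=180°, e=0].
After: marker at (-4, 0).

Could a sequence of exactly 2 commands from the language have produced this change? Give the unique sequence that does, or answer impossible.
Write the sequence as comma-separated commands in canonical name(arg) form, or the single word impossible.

from: [θ0=0°, θ1=180°, e=0]
t=1 extend(1) ⇒ [θ0=0°, θ1=180°, e=1]
t=2 extend(1) ⇒ [θ0=0°, θ1=180°, e=2]
no rival 2-sequence matches.

extend(1), extend(1)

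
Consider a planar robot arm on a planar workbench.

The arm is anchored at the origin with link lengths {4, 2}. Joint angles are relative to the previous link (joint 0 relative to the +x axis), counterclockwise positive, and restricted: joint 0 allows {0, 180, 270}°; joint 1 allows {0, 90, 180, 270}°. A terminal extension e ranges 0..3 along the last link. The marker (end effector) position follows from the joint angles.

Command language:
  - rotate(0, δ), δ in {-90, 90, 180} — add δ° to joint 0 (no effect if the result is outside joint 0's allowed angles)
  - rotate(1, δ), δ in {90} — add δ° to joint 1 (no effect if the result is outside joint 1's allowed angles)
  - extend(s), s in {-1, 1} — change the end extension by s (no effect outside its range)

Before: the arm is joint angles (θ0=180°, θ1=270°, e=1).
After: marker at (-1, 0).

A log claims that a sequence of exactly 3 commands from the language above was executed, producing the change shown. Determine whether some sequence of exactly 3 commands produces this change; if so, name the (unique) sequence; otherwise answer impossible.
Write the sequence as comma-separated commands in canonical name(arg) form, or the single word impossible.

t0: joint angles (θ0=180°, θ1=270°, e=1)
step 1 (rotate(1, 90)): joint angles (θ0=180°, θ1=0°, e=1)
step 2 (rotate(1, 90)): joint angles (θ0=180°, θ1=90°, e=1)
step 3 (rotate(1, 90)): joint angles (θ0=180°, θ1=180°, e=1)
all 216 alternatives checked — unique.

rotate(1, 90), rotate(1, 90), rotate(1, 90)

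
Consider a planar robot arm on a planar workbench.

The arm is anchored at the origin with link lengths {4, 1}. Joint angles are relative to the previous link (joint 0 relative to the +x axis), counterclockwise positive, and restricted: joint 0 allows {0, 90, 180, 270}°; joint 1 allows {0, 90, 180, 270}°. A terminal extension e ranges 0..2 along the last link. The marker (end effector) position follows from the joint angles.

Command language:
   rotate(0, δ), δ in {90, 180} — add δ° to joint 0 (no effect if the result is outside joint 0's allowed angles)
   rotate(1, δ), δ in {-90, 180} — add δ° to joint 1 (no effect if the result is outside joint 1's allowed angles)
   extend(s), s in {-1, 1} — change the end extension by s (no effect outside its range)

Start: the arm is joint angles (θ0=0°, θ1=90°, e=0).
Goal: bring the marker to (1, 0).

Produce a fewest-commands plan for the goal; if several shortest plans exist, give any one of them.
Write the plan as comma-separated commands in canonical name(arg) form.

rotate(1, 180), extend(1), extend(1), rotate(1, -90)

initial: joint angles (θ0=0°, θ1=90°, e=0)
t=1 rotate(1, 180) ⇒ joint angles (θ0=0°, θ1=270°, e=0)
t=2 extend(1) ⇒ joint angles (θ0=0°, θ1=270°, e=1)
t=3 extend(1) ⇒ joint angles (θ0=0°, θ1=270°, e=2)
t=4 rotate(1, -90) ⇒ joint angles (θ0=0°, θ1=180°, e=2)
nothing shorter than 4 reaches the goal.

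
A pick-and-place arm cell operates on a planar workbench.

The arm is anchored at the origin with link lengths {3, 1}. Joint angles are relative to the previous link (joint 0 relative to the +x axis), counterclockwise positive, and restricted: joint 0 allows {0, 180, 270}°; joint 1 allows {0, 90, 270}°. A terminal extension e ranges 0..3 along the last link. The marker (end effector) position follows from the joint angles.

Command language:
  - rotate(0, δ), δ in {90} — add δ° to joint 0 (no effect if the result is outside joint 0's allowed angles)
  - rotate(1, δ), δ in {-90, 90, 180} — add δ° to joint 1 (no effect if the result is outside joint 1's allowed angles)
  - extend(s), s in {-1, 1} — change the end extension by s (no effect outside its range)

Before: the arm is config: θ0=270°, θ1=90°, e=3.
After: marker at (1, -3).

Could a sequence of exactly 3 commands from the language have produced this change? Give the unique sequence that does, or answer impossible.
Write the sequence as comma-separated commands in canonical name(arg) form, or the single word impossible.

extend(-1), extend(-1), extend(-1)

t0: config: θ0=270°, θ1=90°, e=3
[1] after extend(-1): config: θ0=270°, θ1=90°, e=2
[2] after extend(-1): config: θ0=270°, θ1=90°, e=1
[3] after extend(-1): config: θ0=270°, θ1=90°, e=0
uniquely the one of 216 3-step routes that fits.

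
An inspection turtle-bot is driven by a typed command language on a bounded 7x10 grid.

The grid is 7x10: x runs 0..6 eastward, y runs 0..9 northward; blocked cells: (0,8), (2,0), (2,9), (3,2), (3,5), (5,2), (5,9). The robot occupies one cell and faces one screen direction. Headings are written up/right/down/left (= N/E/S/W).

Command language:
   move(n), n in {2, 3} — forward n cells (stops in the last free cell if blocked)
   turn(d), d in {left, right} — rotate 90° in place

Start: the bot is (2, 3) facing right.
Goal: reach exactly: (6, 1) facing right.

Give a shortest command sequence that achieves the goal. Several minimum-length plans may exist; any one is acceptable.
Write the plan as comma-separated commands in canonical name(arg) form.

from: (2, 3) facing right
[1] after turn(right): (2, 3) facing down
[2] after move(2): (2, 1) facing down
[3] after turn(left): (2, 1) facing right
[4] after move(2): (4, 1) facing right
[5] after move(2): (6, 1) facing right
shorter routes all fall short; 5 is best.

turn(right), move(2), turn(left), move(2), move(2)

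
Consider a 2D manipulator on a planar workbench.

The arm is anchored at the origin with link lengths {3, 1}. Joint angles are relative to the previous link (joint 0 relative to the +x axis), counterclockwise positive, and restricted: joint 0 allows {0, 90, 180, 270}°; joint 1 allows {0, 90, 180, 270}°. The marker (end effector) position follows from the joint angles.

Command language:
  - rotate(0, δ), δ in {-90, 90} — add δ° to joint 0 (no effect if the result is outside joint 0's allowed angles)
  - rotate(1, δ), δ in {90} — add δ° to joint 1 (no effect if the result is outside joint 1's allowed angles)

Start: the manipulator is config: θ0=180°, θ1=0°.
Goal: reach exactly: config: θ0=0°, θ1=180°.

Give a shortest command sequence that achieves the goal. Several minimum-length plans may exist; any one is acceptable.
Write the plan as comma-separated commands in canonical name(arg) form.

rotate(0, 90), rotate(0, 90), rotate(1, 90), rotate(1, 90)

initial: config: θ0=180°, θ1=0°
1. rotate(0, 90) → config: θ0=270°, θ1=0°
2. rotate(0, 90) → config: θ0=0°, θ1=0°
3. rotate(1, 90) → config: θ0=0°, θ1=90°
4. rotate(1, 90) → config: θ0=0°, θ1=180°
no 3-step plan works, so 4 is optimal.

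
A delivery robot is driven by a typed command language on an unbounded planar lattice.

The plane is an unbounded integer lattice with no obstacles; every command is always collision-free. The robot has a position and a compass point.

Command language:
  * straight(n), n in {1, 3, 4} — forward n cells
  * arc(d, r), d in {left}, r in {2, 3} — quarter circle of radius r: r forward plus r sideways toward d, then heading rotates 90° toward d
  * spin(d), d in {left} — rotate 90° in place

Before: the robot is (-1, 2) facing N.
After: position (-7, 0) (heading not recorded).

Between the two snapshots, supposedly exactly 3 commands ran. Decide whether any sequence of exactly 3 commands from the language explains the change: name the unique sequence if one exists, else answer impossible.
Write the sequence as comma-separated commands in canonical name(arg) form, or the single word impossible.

key: running arc(left, 2) before spin(left) would end elsewhere — order is forced
from: (-1, 2) facing N
1. spin(left) → (-1, 2) facing W
2. straight(4) → (-5, 2) facing W
3. arc(left, 2) → (-7, 0) facing S
no other 3-command option fits: unique.

spin(left), straight(4), arc(left, 2)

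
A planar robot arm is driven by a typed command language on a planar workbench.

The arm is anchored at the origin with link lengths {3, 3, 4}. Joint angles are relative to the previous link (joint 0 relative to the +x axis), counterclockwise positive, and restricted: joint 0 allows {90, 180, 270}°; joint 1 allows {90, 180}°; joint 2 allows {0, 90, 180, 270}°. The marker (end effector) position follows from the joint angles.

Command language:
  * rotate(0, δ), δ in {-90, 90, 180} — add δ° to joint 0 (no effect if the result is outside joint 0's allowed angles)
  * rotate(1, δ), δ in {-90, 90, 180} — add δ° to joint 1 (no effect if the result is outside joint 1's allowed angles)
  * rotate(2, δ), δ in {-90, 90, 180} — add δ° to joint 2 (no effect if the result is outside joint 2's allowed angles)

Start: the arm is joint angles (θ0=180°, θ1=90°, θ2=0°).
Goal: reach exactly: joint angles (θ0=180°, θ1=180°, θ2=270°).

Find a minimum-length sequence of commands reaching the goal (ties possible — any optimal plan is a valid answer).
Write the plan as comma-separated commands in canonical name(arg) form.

rotate(1, 90), rotate(2, -90)

from: joint angles (θ0=180°, θ1=90°, θ2=0°)
t=1 rotate(1, 90) ⇒ joint angles (θ0=180°, θ1=180°, θ2=0°)
t=2 rotate(2, -90) ⇒ joint angles (θ0=180°, θ1=180°, θ2=270°)
no 1-step plan works, so 2 is optimal.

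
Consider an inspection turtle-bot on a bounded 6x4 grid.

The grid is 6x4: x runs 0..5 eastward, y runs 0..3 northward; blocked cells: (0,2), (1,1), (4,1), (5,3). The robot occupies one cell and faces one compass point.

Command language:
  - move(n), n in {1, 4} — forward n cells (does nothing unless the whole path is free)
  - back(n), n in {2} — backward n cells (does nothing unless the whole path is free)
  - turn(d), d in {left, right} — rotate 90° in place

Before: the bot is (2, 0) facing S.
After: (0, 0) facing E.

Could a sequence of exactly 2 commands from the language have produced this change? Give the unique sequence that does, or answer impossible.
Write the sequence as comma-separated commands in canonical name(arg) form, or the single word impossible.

key: position moved to (0,0) AND the heading swung to E — translation plus rotation needed
begin: (2, 0) facing S
[1] after turn(left): (2, 0) facing E
[2] after back(2): (0, 0) facing E
no rival 2-sequence matches.

turn(left), back(2)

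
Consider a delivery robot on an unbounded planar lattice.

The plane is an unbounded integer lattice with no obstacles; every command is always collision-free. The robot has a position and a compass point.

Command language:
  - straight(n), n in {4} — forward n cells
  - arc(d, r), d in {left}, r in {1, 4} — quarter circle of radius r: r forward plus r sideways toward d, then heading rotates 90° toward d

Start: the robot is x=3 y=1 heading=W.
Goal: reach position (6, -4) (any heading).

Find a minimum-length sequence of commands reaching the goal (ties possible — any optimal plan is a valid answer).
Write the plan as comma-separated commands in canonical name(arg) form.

arc(left, 1), arc(left, 4)

begin: x=3 y=1 heading=W
step 1 (arc(left, 1)): x=2 y=0 heading=S
step 2 (arc(left, 4)): x=6 y=-4 heading=E
shorter routes all fall short; 2 is best.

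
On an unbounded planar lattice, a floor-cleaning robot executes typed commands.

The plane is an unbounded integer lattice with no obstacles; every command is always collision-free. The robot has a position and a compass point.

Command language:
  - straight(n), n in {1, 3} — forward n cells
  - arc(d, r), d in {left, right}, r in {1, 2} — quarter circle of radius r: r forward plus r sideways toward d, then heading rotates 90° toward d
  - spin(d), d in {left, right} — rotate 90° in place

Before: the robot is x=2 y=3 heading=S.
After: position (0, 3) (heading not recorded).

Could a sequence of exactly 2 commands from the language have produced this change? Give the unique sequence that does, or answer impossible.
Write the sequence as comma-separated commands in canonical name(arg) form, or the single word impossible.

t0: x=2 y=3 heading=S
t=1 arc(right, 1) ⇒ x=1 y=2 heading=W
t=2 arc(right, 1) ⇒ x=0 y=3 heading=N
no rival 2-sequence matches.

arc(right, 1), arc(right, 1)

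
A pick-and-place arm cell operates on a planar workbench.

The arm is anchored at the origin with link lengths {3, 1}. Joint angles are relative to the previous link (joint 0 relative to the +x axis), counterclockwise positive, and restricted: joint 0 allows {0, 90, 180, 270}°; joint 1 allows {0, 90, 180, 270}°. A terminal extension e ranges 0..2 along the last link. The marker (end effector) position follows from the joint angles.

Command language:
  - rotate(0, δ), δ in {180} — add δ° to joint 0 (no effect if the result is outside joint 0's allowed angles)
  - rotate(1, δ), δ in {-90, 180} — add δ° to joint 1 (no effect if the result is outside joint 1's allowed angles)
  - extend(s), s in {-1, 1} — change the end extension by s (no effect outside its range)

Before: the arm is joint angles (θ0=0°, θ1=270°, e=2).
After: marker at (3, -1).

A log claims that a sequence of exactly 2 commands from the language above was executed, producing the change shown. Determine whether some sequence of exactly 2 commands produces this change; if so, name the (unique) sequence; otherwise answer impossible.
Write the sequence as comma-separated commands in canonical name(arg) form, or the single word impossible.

t0: joint angles (θ0=0°, θ1=270°, e=2)
step 1 (extend(-1)): joint angles (θ0=0°, θ1=270°, e=1)
step 2 (extend(-1)): joint angles (θ0=0°, θ1=270°, e=0)
all 25 alternatives checked — unique.

extend(-1), extend(-1)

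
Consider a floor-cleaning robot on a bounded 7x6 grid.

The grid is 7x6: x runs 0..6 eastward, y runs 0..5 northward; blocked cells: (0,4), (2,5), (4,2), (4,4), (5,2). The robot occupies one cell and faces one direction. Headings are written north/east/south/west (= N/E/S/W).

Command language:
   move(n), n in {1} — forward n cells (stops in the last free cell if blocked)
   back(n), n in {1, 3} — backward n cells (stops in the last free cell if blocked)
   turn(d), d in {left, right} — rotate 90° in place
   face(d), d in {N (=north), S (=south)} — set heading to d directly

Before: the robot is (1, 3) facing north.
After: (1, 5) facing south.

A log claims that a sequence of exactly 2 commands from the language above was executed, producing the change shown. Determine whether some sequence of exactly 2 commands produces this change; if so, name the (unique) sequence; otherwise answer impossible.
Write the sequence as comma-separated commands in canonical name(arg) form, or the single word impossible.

key: back(3) runs into the grid edge before its full distance
begin: (1, 3) facing north
step 1 (face(S)): (1, 3) facing south
step 2 (back(3)): (1, 5) facing south
all 49 alternatives checked — unique.

face(S), back(3)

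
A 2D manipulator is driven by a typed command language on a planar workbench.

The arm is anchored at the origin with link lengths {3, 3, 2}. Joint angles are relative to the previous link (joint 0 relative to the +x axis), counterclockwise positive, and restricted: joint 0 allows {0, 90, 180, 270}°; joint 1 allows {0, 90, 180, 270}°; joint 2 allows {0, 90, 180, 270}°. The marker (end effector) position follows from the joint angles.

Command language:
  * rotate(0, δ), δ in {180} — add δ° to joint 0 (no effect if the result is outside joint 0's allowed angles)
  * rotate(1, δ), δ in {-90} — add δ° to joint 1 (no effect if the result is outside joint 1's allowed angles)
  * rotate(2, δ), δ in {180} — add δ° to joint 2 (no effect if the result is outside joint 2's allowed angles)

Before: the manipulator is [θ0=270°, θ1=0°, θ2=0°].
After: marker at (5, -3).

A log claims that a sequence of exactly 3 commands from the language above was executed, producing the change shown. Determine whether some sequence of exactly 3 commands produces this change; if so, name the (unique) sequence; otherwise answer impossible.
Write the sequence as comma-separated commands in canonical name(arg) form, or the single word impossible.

begin: [θ0=270°, θ1=0°, θ2=0°]
t=1 rotate(1, -90) ⇒ [θ0=270°, θ1=270°, θ2=0°]
t=2 rotate(1, -90) ⇒ [θ0=270°, θ1=180°, θ2=0°]
t=3 rotate(1, -90) ⇒ [θ0=270°, θ1=90°, θ2=0°]
all 27 alternatives checked — unique.

rotate(1, -90), rotate(1, -90), rotate(1, -90)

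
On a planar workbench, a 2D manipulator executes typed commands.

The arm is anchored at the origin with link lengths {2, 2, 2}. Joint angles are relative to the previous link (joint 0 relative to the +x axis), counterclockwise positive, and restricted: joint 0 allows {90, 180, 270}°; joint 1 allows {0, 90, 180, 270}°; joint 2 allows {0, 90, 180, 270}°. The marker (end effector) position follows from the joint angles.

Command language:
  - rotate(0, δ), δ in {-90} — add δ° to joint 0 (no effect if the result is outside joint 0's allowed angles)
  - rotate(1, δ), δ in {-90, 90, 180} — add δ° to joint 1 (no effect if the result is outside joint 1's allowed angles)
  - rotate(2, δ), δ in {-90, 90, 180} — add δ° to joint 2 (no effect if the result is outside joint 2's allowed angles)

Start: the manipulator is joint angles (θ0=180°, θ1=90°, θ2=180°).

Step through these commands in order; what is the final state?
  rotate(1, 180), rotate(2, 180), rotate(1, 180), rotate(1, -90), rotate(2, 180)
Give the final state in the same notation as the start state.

from: joint angles (θ0=180°, θ1=90°, θ2=180°)
1. rotate(1, 180) → joint angles (θ0=180°, θ1=270°, θ2=180°)
2. rotate(2, 180) → joint angles (θ0=180°, θ1=270°, θ2=0°)
3. rotate(1, 180) → joint angles (θ0=180°, θ1=90°, θ2=0°)
4. rotate(1, -90) → joint angles (θ0=180°, θ1=0°, θ2=0°)
5. rotate(2, 180) → joint angles (θ0=180°, θ1=0°, θ2=180°)

joint angles (θ0=180°, θ1=0°, θ2=180°)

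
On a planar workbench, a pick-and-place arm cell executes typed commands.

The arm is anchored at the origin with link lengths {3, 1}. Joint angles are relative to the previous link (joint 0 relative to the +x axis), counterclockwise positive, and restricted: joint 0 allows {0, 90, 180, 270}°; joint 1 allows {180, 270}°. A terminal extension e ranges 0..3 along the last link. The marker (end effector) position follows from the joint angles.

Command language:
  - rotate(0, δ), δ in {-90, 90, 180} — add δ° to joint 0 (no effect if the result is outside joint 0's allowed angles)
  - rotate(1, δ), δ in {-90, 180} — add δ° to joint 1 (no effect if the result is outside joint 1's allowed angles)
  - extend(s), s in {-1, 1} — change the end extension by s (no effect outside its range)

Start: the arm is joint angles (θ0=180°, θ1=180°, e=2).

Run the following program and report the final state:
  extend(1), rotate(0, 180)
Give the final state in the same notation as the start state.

joint angles (θ0=0°, θ1=180°, e=3)

start: joint angles (θ0=180°, θ1=180°, e=2)
[1] after extend(1): joint angles (θ0=180°, θ1=180°, e=3)
[2] after rotate(0, 180): joint angles (θ0=0°, θ1=180°, e=3)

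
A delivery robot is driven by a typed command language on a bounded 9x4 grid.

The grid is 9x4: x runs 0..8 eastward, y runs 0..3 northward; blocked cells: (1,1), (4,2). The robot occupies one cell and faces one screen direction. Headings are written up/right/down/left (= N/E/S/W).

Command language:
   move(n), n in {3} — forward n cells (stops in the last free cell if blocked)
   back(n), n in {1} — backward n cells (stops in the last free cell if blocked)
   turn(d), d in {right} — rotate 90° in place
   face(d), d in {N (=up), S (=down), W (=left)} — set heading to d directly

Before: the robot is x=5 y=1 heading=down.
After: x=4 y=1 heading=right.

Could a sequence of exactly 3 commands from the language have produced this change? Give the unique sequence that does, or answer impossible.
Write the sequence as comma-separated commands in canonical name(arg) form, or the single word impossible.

key: running back(1) before face(N) would end elsewhere — order is forced
initial: x=5 y=1 heading=down
step 1 (face(N)): x=5 y=1 heading=up
step 2 (turn(right)): x=5 y=1 heading=right
step 3 (back(1)): x=4 y=1 heading=right
all 216 alternatives checked — unique.

face(N), turn(right), back(1)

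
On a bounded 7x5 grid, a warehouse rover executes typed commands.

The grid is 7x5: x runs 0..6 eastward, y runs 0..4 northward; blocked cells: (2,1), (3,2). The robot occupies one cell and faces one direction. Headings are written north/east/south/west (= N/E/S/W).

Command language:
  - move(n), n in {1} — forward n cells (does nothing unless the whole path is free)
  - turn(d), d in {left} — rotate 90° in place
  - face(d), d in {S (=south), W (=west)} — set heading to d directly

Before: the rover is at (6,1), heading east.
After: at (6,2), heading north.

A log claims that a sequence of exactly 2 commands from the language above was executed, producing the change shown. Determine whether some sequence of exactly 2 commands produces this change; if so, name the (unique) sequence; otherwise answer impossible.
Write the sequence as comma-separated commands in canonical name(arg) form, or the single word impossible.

turn(left), move(1)

key: order matters: swapping turn(left) and move(1) lands elsewhere
begin: at (6,1), heading east
[1] after turn(left): at (6,1), heading north
[2] after move(1): at (6,2), heading north
no rival 2-sequence matches.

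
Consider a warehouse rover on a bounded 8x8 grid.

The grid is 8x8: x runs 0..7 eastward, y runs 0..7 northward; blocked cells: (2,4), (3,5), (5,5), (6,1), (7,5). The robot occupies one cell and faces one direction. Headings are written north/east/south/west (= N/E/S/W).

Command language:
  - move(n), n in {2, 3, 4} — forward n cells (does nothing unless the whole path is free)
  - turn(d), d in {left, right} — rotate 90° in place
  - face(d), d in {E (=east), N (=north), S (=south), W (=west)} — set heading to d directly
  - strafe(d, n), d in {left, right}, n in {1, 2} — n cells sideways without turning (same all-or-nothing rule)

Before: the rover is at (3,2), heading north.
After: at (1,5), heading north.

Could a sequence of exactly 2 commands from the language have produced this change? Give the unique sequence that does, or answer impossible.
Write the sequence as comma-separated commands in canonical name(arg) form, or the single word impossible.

strafe(left, 2), move(3)

key: heading stays N — no command in the sequence turns
initial: at (3,2), heading north
step 1 (strafe(left, 2)): at (1,2), heading north
step 2 (move(3)): at (1,5), heading north
uniquely the one of 169 2-step routes that fits.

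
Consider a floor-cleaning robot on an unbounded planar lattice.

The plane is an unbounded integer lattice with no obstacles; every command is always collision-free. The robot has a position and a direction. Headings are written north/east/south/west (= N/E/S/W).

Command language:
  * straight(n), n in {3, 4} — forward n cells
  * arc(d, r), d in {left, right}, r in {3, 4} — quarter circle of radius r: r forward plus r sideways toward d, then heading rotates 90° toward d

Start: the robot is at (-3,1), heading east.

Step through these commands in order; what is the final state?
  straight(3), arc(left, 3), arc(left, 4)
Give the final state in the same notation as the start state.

begin: at (-3,1), heading east
step 1 (straight(3)): at (0,1), heading east
step 2 (arc(left, 3)): at (3,4), heading north
step 3 (arc(left, 4)): at (-1,8), heading west

at (-1,8), heading west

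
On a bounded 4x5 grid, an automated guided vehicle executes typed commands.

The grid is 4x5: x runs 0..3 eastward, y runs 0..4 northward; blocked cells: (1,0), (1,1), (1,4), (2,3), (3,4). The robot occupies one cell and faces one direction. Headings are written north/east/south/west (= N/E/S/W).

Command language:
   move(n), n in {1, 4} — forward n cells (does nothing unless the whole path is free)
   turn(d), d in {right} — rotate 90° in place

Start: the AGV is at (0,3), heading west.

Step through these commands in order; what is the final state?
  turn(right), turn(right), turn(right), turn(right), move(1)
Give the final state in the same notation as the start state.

at (0,3), heading west

begin: at (0,3), heading west
step 1 (turn(right)): at (0,3), heading north
step 2 (turn(right)): at (0,3), heading east
step 3 (turn(right)): at (0,3), heading south
step 4 (turn(right)): at (0,3), heading west
step 5 (move(1)): at (0,3), heading west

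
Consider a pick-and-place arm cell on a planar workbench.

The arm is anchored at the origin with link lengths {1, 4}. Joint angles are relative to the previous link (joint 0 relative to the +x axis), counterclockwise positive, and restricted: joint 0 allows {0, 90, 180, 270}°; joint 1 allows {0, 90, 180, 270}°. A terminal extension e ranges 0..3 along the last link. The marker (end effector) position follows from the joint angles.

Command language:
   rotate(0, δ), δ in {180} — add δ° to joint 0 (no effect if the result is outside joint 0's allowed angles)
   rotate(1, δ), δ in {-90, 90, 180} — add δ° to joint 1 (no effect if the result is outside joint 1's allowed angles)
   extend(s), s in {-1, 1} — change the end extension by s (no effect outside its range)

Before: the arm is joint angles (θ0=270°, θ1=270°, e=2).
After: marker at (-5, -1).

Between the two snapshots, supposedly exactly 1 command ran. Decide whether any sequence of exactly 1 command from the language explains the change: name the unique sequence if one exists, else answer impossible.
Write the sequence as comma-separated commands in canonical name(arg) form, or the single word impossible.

extend(-1)

start: joint angles (θ0=270°, θ1=270°, e=2)
1. extend(-1) → joint angles (θ0=270°, θ1=270°, e=1)
no other 1-command option fits: unique.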